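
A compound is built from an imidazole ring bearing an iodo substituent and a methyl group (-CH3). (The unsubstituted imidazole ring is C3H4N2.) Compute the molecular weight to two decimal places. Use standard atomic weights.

208.00 g/mol

Atom tally by fragment:
  imidazole ring core → C:3 H:4 N:2
  (− 2 ring H displaced by substituents)
  + I → I:1
  + CH3 → C:1 H:3
Element totals:
  C: 4
  H: 5
  I: 1
  N: 2
Molecular formula: C4H5IN2.
  M = 4(12.011) + 5(1.008) + 126.904 + 2(14.007)
    = 48.044 + 5.040 + 126.904 + 28.014 = 208.002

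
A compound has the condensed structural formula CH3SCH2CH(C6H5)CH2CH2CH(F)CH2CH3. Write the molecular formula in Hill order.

C14H21FS

Atom tally by fragment:
  CH3SCH2 → C:2 H:5 S:1
  CH(C6H5) → C:7 H:6
  CH2 → C:1 H:2
  CH2 → C:1 H:2
  CH(F) → C:1 H:1 F:1
  CH2 → C:1 H:2
  CH3 → C:1 H:3
Element totals:
  C: 14
  H: 21
  F: 1
  S: 1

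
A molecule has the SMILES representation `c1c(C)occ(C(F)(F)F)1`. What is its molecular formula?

Atom tally by fragment:
  furan ring core → C:4 H:4 O:1
  (− 2 ring H displaced by substituents)
  + CH3 → C:1 H:3
  + CF3 → C:1 F:3
Element totals:
  C: 6
  H: 5
  F: 3
  O: 1

C6H5F3O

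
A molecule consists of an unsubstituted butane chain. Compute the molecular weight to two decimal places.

58.12 g/mol

Atom tally by fragment:
  CH3 → C:1 H:3
  CH2 → C:1 H:2
  CH2 → C:1 H:2
  CH3 → C:1 H:3
Element totals:
  C: 4
  H: 10
Molecular formula: C4H10.
  M = 4(12.011) + 10(1.008)
    = 48.044 + 10.080 = 58.124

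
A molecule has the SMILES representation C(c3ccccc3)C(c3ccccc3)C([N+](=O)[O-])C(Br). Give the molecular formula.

Atom tally by fragment:
  C6H5CH2 → C:7 H:7
  CH(C6H5) → C:7 H:6
  CH(NO2) → C:1 H:1 N:1 O:2
  CH2Br → C:1 H:2 Br:1
Element totals:
  C: 16
  H: 16
  Br: 1
  N: 1
  O: 2

C16H16BrNO2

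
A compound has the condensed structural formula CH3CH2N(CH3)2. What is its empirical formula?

C4H11N

Atom tally by fragment:
  CH3 → C:1 H:3
  CH2N(CH3)2 → C:3 H:8 N:1
Element totals:
  C: 4
  H: 11
  N: 1
Molecular formula: C4H11N.
gcd of subscripts (4, 11, 1) = 1, so the empirical formula equals the molecular formula.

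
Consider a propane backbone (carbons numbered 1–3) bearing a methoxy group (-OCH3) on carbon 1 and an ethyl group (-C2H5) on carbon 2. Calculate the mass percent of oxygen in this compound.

15.66%

Atom tally by fragment:
  CH3OCH2 → C:2 H:5 O:1
  CH(C2H5) → C:3 H:6
  CH3 → C:1 H:3
Element totals:
  C: 6
  H: 14
  O: 1
Molecular formula: C6H14O.
Molar mass = 102.177 g/mol.
Mass from O: 1 × 15.999 = 15.999 g/mol.
%O = 15.999 / 102.177 × 100 = 15.66%.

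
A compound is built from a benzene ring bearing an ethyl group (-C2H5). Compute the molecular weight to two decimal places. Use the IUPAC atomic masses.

106.17 g/mol

Atom tally by fragment:
  benzene ring core → C:6 H:6
  (− 1 ring H displaced by substituents)
  + C2H5 → C:2 H:5
Element totals:
  C: 8
  H: 10
Molecular formula: C8H10.
  M = 8(12.011) + 10(1.008)
    = 96.088 + 10.080 = 106.168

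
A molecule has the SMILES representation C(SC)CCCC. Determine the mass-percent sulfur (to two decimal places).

Atom tally by fragment:
  CH3SCH2 → C:2 H:5 S:1
  CH2 → C:1 H:2
  CH2 → C:1 H:2
  CH2 → C:1 H:2
  CH3 → C:1 H:3
Element totals:
  C: 6
  H: 14
  S: 1
Molecular formula: C6H14S.
Molar mass = 118.238 g/mol.
Mass from S: 1 × 32.06 = 32.060 g/mol.
%S = 32.060 / 118.238 × 100 = 27.11%.

27.11%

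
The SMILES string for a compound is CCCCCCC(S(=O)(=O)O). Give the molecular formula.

C7H16O3S

Atom tally by fragment:
  CH3 → C:1 H:3
  CH2 → C:1 H:2
  CH2 → C:1 H:2
  CH2 → C:1 H:2
  CH2 → C:1 H:2
  CH2 → C:1 H:2
  CH2SO3H → C:1 H:3 S:1 O:3
Element totals:
  C: 7
  H: 16
  O: 3
  S: 1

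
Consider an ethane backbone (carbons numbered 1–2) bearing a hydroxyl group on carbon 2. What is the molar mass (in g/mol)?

Atom tally by fragment:
  CH3 → C:1 H:3
  CH2OH → C:1 H:3 O:1
Element totals:
  C: 2
  H: 6
  O: 1
Molecular formula: C2H6O.
  M = 2(12.011) + 6(1.008) + 15.999
    = 24.022 + 6.048 + 15.999 = 46.069

46.07 g/mol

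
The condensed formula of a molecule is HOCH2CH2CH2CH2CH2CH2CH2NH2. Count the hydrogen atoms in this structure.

Element totals:
  C: 7
  H: 17
  N: 1
  O: 1

17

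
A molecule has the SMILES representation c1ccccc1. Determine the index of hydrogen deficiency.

Atom tally by fragment:
  benzene ring core → C:6 H:6
Element totals:
  C: 6
  H: 6
Molecular formula: C6H6.
DoU = (2C + 2 + N − H − X) / 2 = (2·6 + 2 + 0 − 6 − 0) / 2 = 4.

4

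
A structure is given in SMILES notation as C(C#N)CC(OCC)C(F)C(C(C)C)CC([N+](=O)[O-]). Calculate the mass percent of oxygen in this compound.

17.50%

Atom tally by fragment:
  NCCH2 → C:2 H:2 N:1
  CH2 → C:1 H:2
  CH(OC2H5) → C:3 H:6 O:1
  CH(F) → C:1 H:1 F:1
  CH(CH(CH3)2) → C:4 H:8
  CH2 → C:1 H:2
  CH2NO2 → C:1 H:2 N:1 O:2
Element totals:
  C: 13
  H: 23
  F: 1
  N: 2
  O: 3
Molecular formula: C13H23FN2O3.
Molar mass = 274.336 g/mol.
Mass from O: 3 × 15.999 = 47.997 g/mol.
%O = 47.997 / 274.336 × 100 = 17.50%.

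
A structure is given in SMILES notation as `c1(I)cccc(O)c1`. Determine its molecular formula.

Atom tally by fragment:
  benzene ring core → C:6 H:6
  (− 2 ring H displaced by substituents)
  + I → I:1
  + OH → O:1 H:1
Element totals:
  C: 6
  H: 5
  I: 1
  O: 1

C6H5IO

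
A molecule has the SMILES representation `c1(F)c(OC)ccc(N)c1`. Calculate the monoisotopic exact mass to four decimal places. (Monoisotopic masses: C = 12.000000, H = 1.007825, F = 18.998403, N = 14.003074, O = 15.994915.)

141.0590

Atom tally by fragment:
  benzene ring core → C:6 H:6
  (− 3 ring H displaced by substituents)
  + F → F:1
  + OCH3 → C:1 H:3 O:1
  + NH2 → N:1 H:2
Element totals:
  C: 7
  H: 8
  F: 1
  N: 1
  O: 1
Molecular formula: C7H8FNO.
  M = 7(12.0) + 8(1.007825) + 18.998403 + 14.003074 + 15.994915
    = 84.000000 + 8.062600 + 18.998403 + 14.003074 + 15.994915 = 141.058992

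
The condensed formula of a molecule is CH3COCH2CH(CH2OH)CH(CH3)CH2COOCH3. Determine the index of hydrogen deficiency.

2

Element totals:
  C: 10
  H: 18
  O: 4
Molecular formula: C10H18O4.
DoU = (2C + 2 + N − H − X) / 2 = (2·10 + 2 + 0 − 18 − 0) / 2 = 2.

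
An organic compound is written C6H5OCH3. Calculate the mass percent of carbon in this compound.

77.75%

Element totals:
  C: 7
  H: 8
  O: 1
Molecular formula: C7H8O.
Molar mass = 108.140 g/mol.
Mass from C: 7 × 12.011 = 84.077 g/mol.
%C = 84.077 / 108.140 × 100 = 77.75%.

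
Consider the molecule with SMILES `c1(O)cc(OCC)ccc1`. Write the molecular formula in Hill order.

C8H10O2

Atom tally by fragment:
  benzene ring core → C:6 H:6
  (− 2 ring H displaced by substituents)
  + OH → O:1 H:1
  + OC2H5 → C:2 H:5 O:1
Element totals:
  C: 8
  H: 10
  O: 2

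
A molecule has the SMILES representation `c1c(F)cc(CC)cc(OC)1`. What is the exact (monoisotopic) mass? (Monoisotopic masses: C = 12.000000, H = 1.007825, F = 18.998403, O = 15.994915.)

Atom tally by fragment:
  benzene ring core → C:6 H:6
  (− 3 ring H displaced by substituents)
  + F → F:1
  + C2H5 → C:2 H:5
  + OCH3 → C:1 H:3 O:1
Element totals:
  C: 9
  H: 11
  F: 1
  O: 1
Molecular formula: C9H11FO.
  M = 9(12.0) + 11(1.007825) + 18.998403 + 15.994915
    = 108.000000 + 11.086075 + 18.998403 + 15.994915 = 154.079393

154.0794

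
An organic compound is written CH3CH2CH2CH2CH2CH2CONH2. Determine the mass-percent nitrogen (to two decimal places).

10.84%

Element totals:
  C: 7
  H: 15
  N: 1
  O: 1
Molecular formula: C7H15NO.
Molar mass = 129.203 g/mol.
Mass from N: 1 × 14.007 = 14.007 g/mol.
%N = 14.007 / 129.203 × 100 = 10.84%.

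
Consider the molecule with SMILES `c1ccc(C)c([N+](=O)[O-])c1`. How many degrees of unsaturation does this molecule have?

5

Atom tally by fragment:
  benzene ring core → C:6 H:6
  (− 2 ring H displaced by substituents)
  + CH3 → C:1 H:3
  + NO2 → N:1 O:2
Element totals:
  C: 7
  H: 7
  N: 1
  O: 2
Molecular formula: C7H7NO2.
DoU = (2C + 2 + N − H − X) / 2 = (2·7 + 2 + 1 − 7 − 0) / 2 = 5.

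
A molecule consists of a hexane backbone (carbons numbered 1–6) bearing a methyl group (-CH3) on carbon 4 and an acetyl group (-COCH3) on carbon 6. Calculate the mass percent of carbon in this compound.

Atom tally by fragment:
  CH3 → C:1 H:3
  CH2 → C:1 H:2
  CH2 → C:1 H:2
  CH(CH3) → C:2 H:4
  CH2 → C:1 H:2
  CH2COCH3 → C:3 H:5 O:1
Element totals:
  C: 9
  H: 18
  O: 1
Molecular formula: C9H18O.
Molar mass = 142.242 g/mol.
Mass from C: 9 × 12.011 = 108.099 g/mol.
%C = 108.099 / 142.242 × 100 = 76.00%.

76.00%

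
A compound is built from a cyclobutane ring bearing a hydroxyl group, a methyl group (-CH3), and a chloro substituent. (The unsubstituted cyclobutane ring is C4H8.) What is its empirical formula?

C5H9ClO

Atom tally by fragment:
  cyclobutane ring core → C:4 H:8
  (− 3 ring H displaced by substituents)
  + OH → O:1 H:1
  + CH3 → C:1 H:3
  + Cl → Cl:1
Element totals:
  C: 5
  H: 9
  Cl: 1
  O: 1
Molecular formula: C5H9ClO.
gcd of subscripts (5, 1, 9, 1) = 1, so the empirical formula equals the molecular formula.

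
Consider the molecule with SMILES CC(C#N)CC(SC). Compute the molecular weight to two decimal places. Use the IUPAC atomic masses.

Atom tally by fragment:
  CH3 → C:1 H:3
  CH(CN) → C:2 H:1 N:1
  CH2 → C:1 H:2
  CH2SCH3 → C:2 H:5 S:1
Element totals:
  C: 6
  H: 11
  N: 1
  S: 1
Molecular formula: C6H11NS.
  M = 6(12.011) + 11(1.008) + 14.007 + 32.06
    = 72.066 + 11.088 + 14.007 + 32.060 = 129.221

129.22 g/mol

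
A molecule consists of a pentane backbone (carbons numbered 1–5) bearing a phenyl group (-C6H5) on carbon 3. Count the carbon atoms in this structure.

Atom tally by fragment:
  CH3 → C:1 H:3
  CH2 → C:1 H:2
  CH(C6H5) → C:7 H:6
  CH2 → C:1 H:2
  CH3 → C:1 H:3
Element totals:
  C: 11
  H: 16

11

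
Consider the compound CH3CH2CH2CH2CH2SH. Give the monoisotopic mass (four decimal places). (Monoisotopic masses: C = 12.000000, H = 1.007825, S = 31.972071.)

104.0660

Atom tally by fragment:
  CH3 → C:1 H:3
  CH2 → C:1 H:2
  CH2 → C:1 H:2
  CH2 → C:1 H:2
  CH2SH → C:1 H:3 S:1
Element totals:
  C: 5
  H: 12
  S: 1
Molecular formula: C5H12S.
  M = 5(12.0) + 12(1.007825) + 31.972071
    = 60.000000 + 12.093900 + 31.972071 = 104.065971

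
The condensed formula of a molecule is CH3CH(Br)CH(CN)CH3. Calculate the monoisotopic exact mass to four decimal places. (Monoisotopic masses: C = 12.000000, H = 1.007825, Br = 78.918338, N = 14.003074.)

160.9840

Atom tally by fragment:
  CH3 → C:1 H:3
  CH(Br) → C:1 H:1 Br:1
  CH(CN) → C:2 H:1 N:1
  CH3 → C:1 H:3
Element totals:
  C: 5
  H: 8
  Br: 1
  N: 1
Molecular formula: C5H8BrN.
  M = 5(12.0) + 8(1.007825) + 78.918338 + 14.003074
    = 60.000000 + 8.062600 + 78.918338 + 14.003074 = 160.984012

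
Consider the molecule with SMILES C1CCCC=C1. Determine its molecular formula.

C6H10

Atom tally by fragment:
  cyclohexene ring core → C:6 H:10
Element totals:
  C: 6
  H: 10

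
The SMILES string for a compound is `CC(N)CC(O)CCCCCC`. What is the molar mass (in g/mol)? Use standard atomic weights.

Atom tally by fragment:
  CH3 → C:1 H:3
  CH(NH2) → C:1 H:3 N:1
  CH2 → C:1 H:2
  CH(OH) → C:1 H:2 O:1
  CH2 → C:1 H:2
  CH2 → C:1 H:2
  CH2 → C:1 H:2
  CH2 → C:1 H:2
  CH2 → C:1 H:2
  CH3 → C:1 H:3
Element totals:
  C: 10
  H: 23
  N: 1
  O: 1
Molecular formula: C10H23NO.
  M = 10(12.011) + 23(1.008) + 14.007 + 15.999
    = 120.110 + 23.184 + 14.007 + 15.999 = 173.300

173.30 g/mol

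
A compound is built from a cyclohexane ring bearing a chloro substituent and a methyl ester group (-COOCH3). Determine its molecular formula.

C8H13ClO2

Atom tally by fragment:
  cyclohexane ring core → C:6 H:12
  (− 2 ring H displaced by substituents)
  + Cl → Cl:1
  + COOCH3 → C:2 H:3 O:2
Element totals:
  C: 8
  H: 13
  Cl: 1
  O: 2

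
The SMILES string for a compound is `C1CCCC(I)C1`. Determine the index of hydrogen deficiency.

Atom tally by fragment:
  cyclohexane ring core → C:6 H:12
  (− 1 ring H displaced by substituents)
  + I → I:1
Element totals:
  C: 6
  H: 11
  I: 1
Molecular formula: C6H11I.
DoU = (2C + 2 + N − H − X) / 2 = (2·6 + 2 + 0 − 11 − 1) / 2 = 1.

1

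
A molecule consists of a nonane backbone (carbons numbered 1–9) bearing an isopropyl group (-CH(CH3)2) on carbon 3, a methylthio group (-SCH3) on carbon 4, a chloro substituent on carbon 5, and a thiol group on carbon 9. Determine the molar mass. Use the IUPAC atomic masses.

282.93 g/mol

Atom tally by fragment:
  CH3 → C:1 H:3
  CH2 → C:1 H:2
  CH(CH(CH3)2) → C:4 H:8
  CH(SCH3) → C:2 H:4 S:1
  CH(Cl) → C:1 H:1 Cl:1
  CH2 → C:1 H:2
  CH2 → C:1 H:2
  CH2 → C:1 H:2
  CH2SH → C:1 H:3 S:1
Element totals:
  C: 13
  H: 27
  Cl: 1
  S: 2
Molecular formula: C13H27ClS2.
  M = 13(12.011) + 27(1.008) + 35.45 + 2(32.06)
    = 156.143 + 27.216 + 35.450 + 64.120 = 282.929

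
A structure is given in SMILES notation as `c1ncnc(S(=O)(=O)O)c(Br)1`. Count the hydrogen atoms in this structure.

Atom tally by fragment:
  pyrimidine ring core → C:4 H:4 N:2
  (− 2 ring H displaced by substituents)
  + SO3H → S:1 O:3 H:1
  + Br → Br:1
Element totals:
  C: 4
  H: 3
  Br: 1
  N: 2
  O: 3
  S: 1

3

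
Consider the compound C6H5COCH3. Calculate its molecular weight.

120.15 g/mol

Atom tally by fragment:
  benzene ring core → C:6 H:6
  (− 1 ring H displaced by substituents)
  + COCH3 → C:2 H:3 O:1
Element totals:
  C: 8
  H: 8
  O: 1
Molecular formula: C8H8O.
  M = 8(12.011) + 8(1.008) + 15.999
    = 96.088 + 8.064 + 15.999 = 120.151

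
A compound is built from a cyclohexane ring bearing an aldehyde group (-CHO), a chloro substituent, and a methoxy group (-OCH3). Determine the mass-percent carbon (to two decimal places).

54.40%

Atom tally by fragment:
  cyclohexane ring core → C:6 H:12
  (− 3 ring H displaced by substituents)
  + CHO → C:1 H:1 O:1
  + Cl → Cl:1
  + OCH3 → C:1 H:3 O:1
Element totals:
  C: 8
  H: 13
  Cl: 1
  O: 2
Molecular formula: C8H13ClO2.
Molar mass = 176.640 g/mol.
Mass from C: 8 × 12.011 = 96.088 g/mol.
%C = 96.088 / 176.640 × 100 = 54.40%.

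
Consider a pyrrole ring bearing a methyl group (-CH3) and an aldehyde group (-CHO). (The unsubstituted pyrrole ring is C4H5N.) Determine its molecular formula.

Atom tally by fragment:
  pyrrole ring core → C:4 H:5 N:1
  (− 2 ring H displaced by substituents)
  + CH3 → C:1 H:3
  + CHO → C:1 H:1 O:1
Element totals:
  C: 6
  H: 7
  N: 1
  O: 1

C6H7NO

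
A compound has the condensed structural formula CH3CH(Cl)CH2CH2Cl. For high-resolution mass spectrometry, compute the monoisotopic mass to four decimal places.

126.0003

Atom tally by fragment:
  CH3 → C:1 H:3
  CH(Cl) → C:1 H:1 Cl:1
  CH2 → C:1 H:2
  CH2Cl → C:1 H:2 Cl:1
Element totals:
  C: 4
  H: 8
  Cl: 2
Molecular formula: C4H8Cl2.
  M = 4(12.0) + 8(1.007825) + 2(34.968853)
    = 48.000000 + 8.062600 + 69.937706 = 126.000306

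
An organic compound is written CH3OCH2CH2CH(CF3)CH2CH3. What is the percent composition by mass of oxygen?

Atom tally by fragment:
  CH3OCH2 → C:2 H:5 O:1
  CH2 → C:1 H:2
  CH(CF3) → C:2 H:1 F:3
  CH2 → C:1 H:2
  CH3 → C:1 H:3
Element totals:
  C: 7
  H: 13
  F: 3
  O: 1
Molecular formula: C7H13F3O.
Molar mass = 170.174 g/mol.
Mass from O: 1 × 15.999 = 15.999 g/mol.
%O = 15.999 / 170.174 × 100 = 9.40%.

9.40%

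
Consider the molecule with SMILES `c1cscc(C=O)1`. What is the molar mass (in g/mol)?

Atom tally by fragment:
  thiophene ring core → C:4 H:4 S:1
  (− 1 ring H displaced by substituents)
  + CHO → C:1 H:1 O:1
Element totals:
  C: 5
  H: 4
  O: 1
  S: 1
Molecular formula: C5H4OS.
  M = 5(12.011) + 4(1.008) + 15.999 + 32.06
    = 60.055 + 4.032 + 15.999 + 32.060 = 112.146

112.15 g/mol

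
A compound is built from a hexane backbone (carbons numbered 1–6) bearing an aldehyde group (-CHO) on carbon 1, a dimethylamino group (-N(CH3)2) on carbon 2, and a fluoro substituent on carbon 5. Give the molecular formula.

C9H18FNO

Atom tally by fragment:
  OHCCH2 → C:2 H:3 O:1
  CH(N(CH3)2) → C:3 H:7 N:1
  CH2 → C:1 H:2
  CH2 → C:1 H:2
  CH(F) → C:1 H:1 F:1
  CH3 → C:1 H:3
Element totals:
  C: 9
  H: 18
  F: 1
  N: 1
  O: 1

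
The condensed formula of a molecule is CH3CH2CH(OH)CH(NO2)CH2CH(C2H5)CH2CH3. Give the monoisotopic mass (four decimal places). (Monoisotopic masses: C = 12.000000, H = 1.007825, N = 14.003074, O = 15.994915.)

203.1521

Atom tally by fragment:
  CH3 → C:1 H:3
  CH2 → C:1 H:2
  CH(OH) → C:1 H:2 O:1
  CH(NO2) → C:1 H:1 N:1 O:2
  CH2 → C:1 H:2
  CH(C2H5) → C:3 H:6
  CH2 → C:1 H:2
  CH3 → C:1 H:3
Element totals:
  C: 10
  H: 21
  N: 1
  O: 3
Molecular formula: C10H21NO3.
  M = 10(12.0) + 21(1.007825) + 14.003074 + 3(15.994915)
    = 120.000000 + 21.164325 + 14.003074 + 47.984745 = 203.152144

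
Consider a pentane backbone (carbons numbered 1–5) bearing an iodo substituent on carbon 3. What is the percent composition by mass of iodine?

64.08%

Atom tally by fragment:
  CH3 → C:1 H:3
  CH2 → C:1 H:2
  CH(I) → C:1 H:1 I:1
  CH2 → C:1 H:2
  CH3 → C:1 H:3
Element totals:
  C: 5
  H: 11
  I: 1
Molecular formula: C5H11I.
Molar mass = 198.047 g/mol.
Mass from I: 1 × 126.904 = 126.904 g/mol.
%I = 126.904 / 198.047 × 100 = 64.08%.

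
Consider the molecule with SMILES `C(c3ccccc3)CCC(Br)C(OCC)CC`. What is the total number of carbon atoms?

Atom tally by fragment:
  C6H5CH2 → C:7 H:7
  CH2 → C:1 H:2
  CH2 → C:1 H:2
  CH(Br) → C:1 H:1 Br:1
  CH(OC2H5) → C:3 H:6 O:1
  CH2 → C:1 H:2
  CH3 → C:1 H:3
Element totals:
  C: 15
  H: 23
  Br: 1
  O: 1

15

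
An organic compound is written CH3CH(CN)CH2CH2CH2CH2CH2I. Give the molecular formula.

C8H14IN

Element totals:
  C: 8
  H: 14
  I: 1
  N: 1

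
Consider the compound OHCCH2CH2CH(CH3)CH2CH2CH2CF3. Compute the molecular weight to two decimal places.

Atom tally by fragment:
  OHCCH2 → C:2 H:3 O:1
  CH2 → C:1 H:2
  CH(CH3) → C:2 H:4
  CH2 → C:1 H:2
  CH2 → C:1 H:2
  CH2CF3 → C:2 H:2 F:3
Element totals:
  C: 9
  H: 15
  F: 3
  O: 1
Molecular formula: C9H15F3O.
  M = 9(12.011) + 15(1.008) + 3(18.998) + 15.999
    = 108.099 + 15.120 + 56.994 + 15.999 = 196.212

196.21 g/mol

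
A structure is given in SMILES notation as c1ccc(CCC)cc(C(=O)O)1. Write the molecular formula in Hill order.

C10H12O2

Atom tally by fragment:
  benzene ring core → C:6 H:6
  (− 2 ring H displaced by substituents)
  + CH2CH2CH3 → C:3 H:7
  + COOH → C:1 H:1 O:2
Element totals:
  C: 10
  H: 12
  O: 2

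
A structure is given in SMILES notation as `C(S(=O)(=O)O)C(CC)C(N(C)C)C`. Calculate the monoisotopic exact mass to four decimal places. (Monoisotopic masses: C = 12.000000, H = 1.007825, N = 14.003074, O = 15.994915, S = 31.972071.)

209.1086

Atom tally by fragment:
  HO3SCH2 → C:1 H:3 S:1 O:3
  CH(C2H5) → C:3 H:6
  CH(N(CH3)2) → C:3 H:7 N:1
  CH3 → C:1 H:3
Element totals:
  C: 8
  H: 19
  N: 1
  O: 3
  S: 1
Molecular formula: C8H19NO3S.
  M = 8(12.0) + 19(1.007825) + 14.003074 + 3(15.994915) + 31.972071
    = 96.000000 + 19.148675 + 14.003074 + 47.984745 + 31.972071 = 209.108565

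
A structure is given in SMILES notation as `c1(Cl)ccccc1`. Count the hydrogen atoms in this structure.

Atom tally by fragment:
  benzene ring core → C:6 H:6
  (− 1 ring H displaced by substituents)
  + Cl → Cl:1
Element totals:
  C: 6
  H: 5
  Cl: 1

5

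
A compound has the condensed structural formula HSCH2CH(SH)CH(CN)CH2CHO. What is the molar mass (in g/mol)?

Element totals:
  C: 6
  H: 9
  N: 1
  O: 1
  S: 2
Molecular formula: C6H9NOS2.
  M = 6(12.011) + 9(1.008) + 14.007 + 15.999 + 2(32.06)
    = 72.066 + 9.072 + 14.007 + 15.999 + 64.120 = 175.264

175.26 g/mol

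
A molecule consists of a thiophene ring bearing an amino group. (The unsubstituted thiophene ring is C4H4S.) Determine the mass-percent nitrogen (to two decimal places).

14.13%

Atom tally by fragment:
  thiophene ring core → C:4 H:4 S:1
  (− 1 ring H displaced by substituents)
  + NH2 → N:1 H:2
Element totals:
  C: 4
  H: 5
  N: 1
  S: 1
Molecular formula: C4H5NS.
Molar mass = 99.151 g/mol.
Mass from N: 1 × 14.007 = 14.007 g/mol.
%N = 14.007 / 99.151 × 100 = 14.13%.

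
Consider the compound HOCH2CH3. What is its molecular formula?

Element totals:
  C: 2
  H: 6
  O: 1

C2H6O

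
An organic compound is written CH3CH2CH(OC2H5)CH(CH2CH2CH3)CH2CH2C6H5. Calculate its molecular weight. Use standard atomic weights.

248.41 g/mol

Element totals:
  C: 17
  H: 28
  O: 1
Molecular formula: C17H28O.
  M = 17(12.011) + 28(1.008) + 15.999
    = 204.187 + 28.224 + 15.999 = 248.410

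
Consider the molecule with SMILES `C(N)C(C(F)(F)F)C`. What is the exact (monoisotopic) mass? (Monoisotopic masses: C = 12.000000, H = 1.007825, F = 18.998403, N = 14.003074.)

Atom tally by fragment:
  H2NCH2 → C:1 H:4 N:1
  CH(CF3) → C:2 H:1 F:3
  CH3 → C:1 H:3
Element totals:
  C: 4
  H: 8
  F: 3
  N: 1
Molecular formula: C4H8F3N.
  M = 4(12.0) + 8(1.007825) + 3(18.998403) + 14.003074
    = 48.000000 + 8.062600 + 56.995209 + 14.003074 = 127.060883

127.0609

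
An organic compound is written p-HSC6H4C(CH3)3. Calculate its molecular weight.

166.28 g/mol

Atom tally by fragment:
  benzene ring core → C:6 H:6
  (− 2 ring H displaced by substituents)
  + SH → S:1 H:1
  + C(CH3)3 → C:4 H:9
Element totals:
  C: 10
  H: 14
  S: 1
Molecular formula: C10H14S.
  M = 10(12.011) + 14(1.008) + 32.06
    = 120.110 + 14.112 + 32.060 = 166.282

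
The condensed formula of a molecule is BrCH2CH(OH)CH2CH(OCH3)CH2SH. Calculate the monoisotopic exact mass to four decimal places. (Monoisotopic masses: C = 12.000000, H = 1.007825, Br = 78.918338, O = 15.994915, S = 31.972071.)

Atom tally by fragment:
  BrCH2 → C:1 H:2 Br:1
  CH(OH) → C:1 H:2 O:1
  CH2 → C:1 H:2
  CH(OCH3) → C:2 H:4 O:1
  CH2SH → C:1 H:3 S:1
Element totals:
  C: 6
  H: 13
  Br: 1
  O: 2
  S: 1
Molecular formula: C6H13BrO2S.
  M = 6(12.0) + 13(1.007825) + 78.918338 + 2(15.994915) + 31.972071
    = 72.000000 + 13.101725 + 78.918338 + 31.989830 + 31.972071 = 227.981964

227.9820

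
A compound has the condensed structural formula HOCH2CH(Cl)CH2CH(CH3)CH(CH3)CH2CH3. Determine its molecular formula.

Element totals:
  C: 9
  H: 19
  Cl: 1
  O: 1

C9H19ClO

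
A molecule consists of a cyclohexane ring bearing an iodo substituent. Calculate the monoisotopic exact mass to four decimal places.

Atom tally by fragment:
  cyclohexane ring core → C:6 H:12
  (− 1 ring H displaced by substituents)
  + I → I:1
Element totals:
  C: 6
  H: 11
  I: 1
Molecular formula: C6H11I.
  M = 6(12.0) + 11(1.007825) + 126.904472
    = 72.000000 + 11.086075 + 126.904472 = 209.990547

209.9905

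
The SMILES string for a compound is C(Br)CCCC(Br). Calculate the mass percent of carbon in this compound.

26.12%

Atom tally by fragment:
  BrCH2 → C:1 H:2 Br:1
  CH2 → C:1 H:2
  CH2 → C:1 H:2
  CH2 → C:1 H:2
  CH2Br → C:1 H:2 Br:1
Element totals:
  C: 5
  H: 10
  Br: 2
Molecular formula: C5H10Br2.
Molar mass = 229.943 g/mol.
Mass from C: 5 × 12.011 = 60.055 g/mol.
%C = 60.055 / 229.943 × 100 = 26.12%.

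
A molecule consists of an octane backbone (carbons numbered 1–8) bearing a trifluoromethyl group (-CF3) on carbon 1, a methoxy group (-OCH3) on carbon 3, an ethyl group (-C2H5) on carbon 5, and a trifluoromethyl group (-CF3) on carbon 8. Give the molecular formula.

C13H22F6O

Atom tally by fragment:
  F3CCH2 → C:2 H:2 F:3
  CH2 → C:1 H:2
  CH(OCH3) → C:2 H:4 O:1
  CH2 → C:1 H:2
  CH(C2H5) → C:3 H:6
  CH2 → C:1 H:2
  CH2 → C:1 H:2
  CH2CF3 → C:2 H:2 F:3
Element totals:
  C: 13
  H: 22
  F: 6
  O: 1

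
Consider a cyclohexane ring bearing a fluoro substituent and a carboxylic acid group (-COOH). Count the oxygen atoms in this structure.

Atom tally by fragment:
  cyclohexane ring core → C:6 H:12
  (− 2 ring H displaced by substituents)
  + F → F:1
  + COOH → C:1 H:1 O:2
Element totals:
  C: 7
  H: 11
  F: 1
  O: 2

2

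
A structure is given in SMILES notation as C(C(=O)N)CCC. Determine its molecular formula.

C5H11NO

Atom tally by fragment:
  H2NOCCH2 → C:2 H:4 O:1 N:1
  CH2 → C:1 H:2
  CH2 → C:1 H:2
  CH3 → C:1 H:3
Element totals:
  C: 5
  H: 11
  N: 1
  O: 1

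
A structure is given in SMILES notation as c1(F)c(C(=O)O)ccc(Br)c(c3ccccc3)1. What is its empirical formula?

Atom tally by fragment:
  benzene ring core → C:6 H:6
  (− 4 ring H displaced by substituents)
  + F → F:1
  + COOH → C:1 H:1 O:2
  + Br → Br:1
  + C6H5 → C:6 H:5
Element totals:
  C: 13
  H: 8
  Br: 1
  F: 1
  O: 2
Molecular formula: C13H8BrFO2.
gcd of subscripts (1, 13, 1, 8, 2) = 1, so the empirical formula equals the molecular formula.

C13H8BrFO2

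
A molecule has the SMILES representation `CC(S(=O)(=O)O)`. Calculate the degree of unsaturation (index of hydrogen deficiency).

0

Atom tally by fragment:
  CH3 → C:1 H:3
  CH2SO3H → C:1 H:3 S:1 O:3
Element totals:
  C: 2
  H: 6
  O: 3
  S: 1
Molecular formula: C2H6O3S.
DoU = (2C + 2 + N − H − X) / 2 = (2·2 + 2 + 0 − 6 − 0) / 2 = 0.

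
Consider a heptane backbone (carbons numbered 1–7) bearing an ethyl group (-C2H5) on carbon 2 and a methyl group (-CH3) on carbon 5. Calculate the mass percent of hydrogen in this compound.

15.59%

Atom tally by fragment:
  CH3 → C:1 H:3
  CH(C2H5) → C:3 H:6
  CH2 → C:1 H:2
  CH2 → C:1 H:2
  CH(CH3) → C:2 H:4
  CH2 → C:1 H:2
  CH3 → C:1 H:3
Element totals:
  C: 10
  H: 22
Molecular formula: C10H22.
Molar mass = 142.286 g/mol.
Mass from H: 22 × 1.008 = 22.176 g/mol.
%H = 22.176 / 142.286 × 100 = 15.59%.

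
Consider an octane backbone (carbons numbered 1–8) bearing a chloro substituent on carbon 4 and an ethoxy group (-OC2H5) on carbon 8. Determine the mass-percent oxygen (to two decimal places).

Atom tally by fragment:
  CH3 → C:1 H:3
  CH2 → C:1 H:2
  CH2 → C:1 H:2
  CH(Cl) → C:1 H:1 Cl:1
  CH2 → C:1 H:2
  CH2 → C:1 H:2
  CH2 → C:1 H:2
  CH2OC2H5 → C:3 H:7 O:1
Element totals:
  C: 10
  H: 21
  Cl: 1
  O: 1
Molecular formula: C10H21ClO.
Molar mass = 192.727 g/mol.
Mass from O: 1 × 15.999 = 15.999 g/mol.
%O = 15.999 / 192.727 × 100 = 8.30%.

8.30%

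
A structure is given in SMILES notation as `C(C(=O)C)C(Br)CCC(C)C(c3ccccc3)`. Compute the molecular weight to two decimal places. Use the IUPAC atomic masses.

297.24 g/mol

Atom tally by fragment:
  CH3COCH2 → C:3 H:5 O:1
  CH(Br) → C:1 H:1 Br:1
  CH2 → C:1 H:2
  CH2 → C:1 H:2
  CH(CH3) → C:2 H:4
  CH2C6H5 → C:7 H:7
Element totals:
  C: 15
  H: 21
  Br: 1
  O: 1
Molecular formula: C15H21BrO.
  M = 15(12.011) + 21(1.008) + 79.904 + 15.999
    = 180.165 + 21.168 + 79.904 + 15.999 = 297.236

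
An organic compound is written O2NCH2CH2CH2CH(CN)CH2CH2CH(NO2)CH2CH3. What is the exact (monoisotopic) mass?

243.1219

Element totals:
  C: 10
  H: 17
  N: 3
  O: 4
Molecular formula: C10H17N3O4.
  M = 10(12.0) + 17(1.007825) + 3(14.003074) + 4(15.994915)
    = 120.000000 + 17.133025 + 42.009222 + 63.979660 = 243.121907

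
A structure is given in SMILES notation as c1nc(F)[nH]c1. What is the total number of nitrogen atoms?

Atom tally by fragment:
  imidazole ring core → C:3 H:4 N:2
  (− 1 ring H displaced by substituents)
  + F → F:1
Element totals:
  C: 3
  H: 3
  F: 1
  N: 2

2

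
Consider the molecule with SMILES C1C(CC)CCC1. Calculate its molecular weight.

Atom tally by fragment:
  cyclopentane ring core → C:5 H:10
  (− 1 ring H displaced by substituents)
  + C2H5 → C:2 H:5
Element totals:
  C: 7
  H: 14
Molecular formula: C7H14.
  M = 7(12.011) + 14(1.008)
    = 84.077 + 14.112 = 98.189

98.19 g/mol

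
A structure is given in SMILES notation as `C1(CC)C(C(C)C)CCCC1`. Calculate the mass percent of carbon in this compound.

Atom tally by fragment:
  cyclohexane ring core → C:6 H:12
  (− 2 ring H displaced by substituents)
  + C2H5 → C:2 H:5
  + CH(CH3)2 → C:3 H:7
Element totals:
  C: 11
  H: 22
Molecular formula: C11H22.
Molar mass = 154.297 g/mol.
Mass from C: 11 × 12.011 = 132.121 g/mol.
%C = 132.121 / 154.297 × 100 = 85.63%.

85.63%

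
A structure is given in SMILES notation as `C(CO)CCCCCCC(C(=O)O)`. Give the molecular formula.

Atom tally by fragment:
  HOCH2CH2 → C:2 H:5 O:1
  CH2 → C:1 H:2
  CH2 → C:1 H:2
  CH2 → C:1 H:2
  CH2 → C:1 H:2
  CH2 → C:1 H:2
  CH2 → C:1 H:2
  CH2COOH → C:2 H:3 O:2
Element totals:
  C: 10
  H: 20
  O: 3

C10H20O3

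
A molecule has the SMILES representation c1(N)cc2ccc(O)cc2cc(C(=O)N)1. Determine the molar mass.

202.21 g/mol

Atom tally by fragment:
  naphthalene ring system core → C:10 H:8
  (− 3 ring H displaced by substituents)
  + NH2 → N:1 H:2
  + OH → O:1 H:1
  + CONH2 → C:1 H:2 O:1 N:1
Element totals:
  C: 11
  H: 10
  N: 2
  O: 2
Molecular formula: C11H10N2O2.
  M = 11(12.011) + 10(1.008) + 2(14.007) + 2(15.999)
    = 132.121 + 10.080 + 28.014 + 31.998 = 202.213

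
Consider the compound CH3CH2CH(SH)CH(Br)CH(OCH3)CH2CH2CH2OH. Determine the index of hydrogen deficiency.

Atom tally by fragment:
  CH3 → C:1 H:3
  CH2 → C:1 H:2
  CH(SH) → C:1 H:2 S:1
  CH(Br) → C:1 H:1 Br:1
  CH(OCH3) → C:2 H:4 O:1
  CH2 → C:1 H:2
  CH2CH2OH → C:2 H:5 O:1
Element totals:
  C: 9
  H: 19
  Br: 1
  O: 2
  S: 1
Molecular formula: C9H19BrO2S.
DoU = (2C + 2 + N − H − X) / 2 = (2·9 + 2 + 0 − 19 − 1) / 2 = 0.

0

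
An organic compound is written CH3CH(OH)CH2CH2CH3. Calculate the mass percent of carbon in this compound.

68.13%

Atom tally by fragment:
  CH3 → C:1 H:3
  CH(OH) → C:1 H:2 O:1
  CH2 → C:1 H:2
  CH2 → C:1 H:2
  CH3 → C:1 H:3
Element totals:
  C: 5
  H: 12
  O: 1
Molecular formula: C5H12O.
Molar mass = 88.150 g/mol.
Mass from C: 5 × 12.011 = 60.055 g/mol.
%C = 60.055 / 88.150 × 100 = 68.13%.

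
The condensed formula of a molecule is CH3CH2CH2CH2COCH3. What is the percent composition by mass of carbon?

Atom tally by fragment:
  CH3 → C:1 H:3
  CH2 → C:1 H:2
  CH2 → C:1 H:2
  CH2COCH3 → C:3 H:5 O:1
Element totals:
  C: 6
  H: 12
  O: 1
Molecular formula: C6H12O.
Molar mass = 100.161 g/mol.
Mass from C: 6 × 12.011 = 72.066 g/mol.
%C = 72.066 / 100.161 × 100 = 71.95%.

71.95%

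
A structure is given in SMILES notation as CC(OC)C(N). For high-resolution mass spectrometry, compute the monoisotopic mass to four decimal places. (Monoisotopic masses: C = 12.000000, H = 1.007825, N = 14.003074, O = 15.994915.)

Atom tally by fragment:
  CH3 → C:1 H:3
  CH(OCH3) → C:2 H:4 O:1
  CH2NH2 → C:1 H:4 N:1
Element totals:
  C: 4
  H: 11
  N: 1
  O: 1
Molecular formula: C4H11NO.
  M = 4(12.0) + 11(1.007825) + 14.003074 + 15.994915
    = 48.000000 + 11.086075 + 14.003074 + 15.994915 = 89.084064

89.0841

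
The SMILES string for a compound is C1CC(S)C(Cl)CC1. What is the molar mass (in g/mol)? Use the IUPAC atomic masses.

Atom tally by fragment:
  cyclohexane ring core → C:6 H:12
  (− 2 ring H displaced by substituents)
  + SH → S:1 H:1
  + Cl → Cl:1
Element totals:
  C: 6
  H: 11
  Cl: 1
  S: 1
Molecular formula: C6H11ClS.
  M = 6(12.011) + 11(1.008) + 35.45 + 32.06
    = 72.066 + 11.088 + 35.450 + 32.060 = 150.664

150.66 g/mol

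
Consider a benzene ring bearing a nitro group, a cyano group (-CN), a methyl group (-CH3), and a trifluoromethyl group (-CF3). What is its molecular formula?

Atom tally by fragment:
  benzene ring core → C:6 H:6
  (− 4 ring H displaced by substituents)
  + NO2 → N:1 O:2
  + CN → C:1 N:1
  + CH3 → C:1 H:3
  + CF3 → C:1 F:3
Element totals:
  C: 9
  H: 5
  F: 3
  N: 2
  O: 2

C9H5F3N2O2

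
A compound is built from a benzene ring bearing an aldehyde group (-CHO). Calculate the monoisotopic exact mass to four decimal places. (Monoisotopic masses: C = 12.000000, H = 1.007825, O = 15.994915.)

106.0419

Atom tally by fragment:
  benzene ring core → C:6 H:6
  (− 1 ring H displaced by substituents)
  + CHO → C:1 H:1 O:1
Element totals:
  C: 7
  H: 6
  O: 1
Molecular formula: C7H6O.
  M = 7(12.0) + 6(1.007825) + 15.994915
    = 84.000000 + 6.046950 + 15.994915 = 106.041865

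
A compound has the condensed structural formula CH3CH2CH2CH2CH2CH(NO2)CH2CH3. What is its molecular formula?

C8H17NO2

Atom tally by fragment:
  CH3 → C:1 H:3
  CH2 → C:1 H:2
  CH2 → C:1 H:2
  CH2 → C:1 H:2
  CH2 → C:1 H:2
  CH(NO2) → C:1 H:1 N:1 O:2
  CH2 → C:1 H:2
  CH3 → C:1 H:3
Element totals:
  C: 8
  H: 17
  N: 1
  O: 2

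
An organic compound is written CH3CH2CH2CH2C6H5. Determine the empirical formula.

Atom tally by fragment:
  CH3 → C:1 H:3
  CH2 → C:1 H:2
  CH2 → C:1 H:2
  CH2C6H5 → C:7 H:7
Element totals:
  C: 10
  H: 14
Molecular formula: C10H14.
gcd of subscripts = 2; dividing each by 2:
  C: 10/2 = 5
  H: 14/2 = 7

C5H7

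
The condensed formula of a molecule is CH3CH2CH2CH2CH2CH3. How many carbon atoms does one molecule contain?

Atom tally by fragment:
  CH3 → C:1 H:3
  CH2 → C:1 H:2
  CH2 → C:1 H:2
  CH2 → C:1 H:2
  CH2 → C:1 H:2
  CH3 → C:1 H:3
Element totals:
  C: 6
  H: 14

6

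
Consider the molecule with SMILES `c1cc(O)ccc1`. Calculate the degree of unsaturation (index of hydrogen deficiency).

Atom tally by fragment:
  benzene ring core → C:6 H:6
  (− 1 ring H displaced by substituents)
  + OH → O:1 H:1
Element totals:
  C: 6
  H: 6
  O: 1
Molecular formula: C6H6O.
DoU = (2C + 2 + N − H − X) / 2 = (2·6 + 2 + 0 − 6 − 0) / 2 = 4.

4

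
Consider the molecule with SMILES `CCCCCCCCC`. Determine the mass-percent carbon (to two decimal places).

Atom tally by fragment:
  CH3 → C:1 H:3
  CH2 → C:1 H:2
  CH2 → C:1 H:2
  CH2 → C:1 H:2
  CH2 → C:1 H:2
  CH2 → C:1 H:2
  CH2 → C:1 H:2
  CH2 → C:1 H:2
  CH3 → C:1 H:3
Element totals:
  C: 9
  H: 20
Molecular formula: C9H20.
Molar mass = 128.259 g/mol.
Mass from C: 9 × 12.011 = 108.099 g/mol.
%C = 108.099 / 128.259 × 100 = 84.28%.

84.28%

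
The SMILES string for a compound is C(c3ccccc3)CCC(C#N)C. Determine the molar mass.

Atom tally by fragment:
  C6H5CH2 → C:7 H:7
  CH2 → C:1 H:2
  CH2 → C:1 H:2
  CH(CN) → C:2 H:1 N:1
  CH3 → C:1 H:3
Element totals:
  C: 12
  H: 15
  N: 1
Molecular formula: C12H15N.
  M = 12(12.011) + 15(1.008) + 14.007
    = 144.132 + 15.120 + 14.007 = 173.259

173.26 g/mol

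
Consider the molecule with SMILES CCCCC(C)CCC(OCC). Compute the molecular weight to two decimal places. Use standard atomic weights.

172.31 g/mol

Atom tally by fragment:
  CH3 → C:1 H:3
  CH2 → C:1 H:2
  CH2 → C:1 H:2
  CH2 → C:1 H:2
  CH(CH3) → C:2 H:4
  CH2 → C:1 H:2
  CH2 → C:1 H:2
  CH2OC2H5 → C:3 H:7 O:1
Element totals:
  C: 11
  H: 24
  O: 1
Molecular formula: C11H24O.
  M = 11(12.011) + 24(1.008) + 15.999
    = 132.121 + 24.192 + 15.999 = 172.312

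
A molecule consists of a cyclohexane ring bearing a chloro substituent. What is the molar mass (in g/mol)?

Atom tally by fragment:
  cyclohexane ring core → C:6 H:12
  (− 1 ring H displaced by substituents)
  + Cl → Cl:1
Element totals:
  C: 6
  H: 11
  Cl: 1
Molecular formula: C6H11Cl.
  M = 6(12.011) + 11(1.008) + 35.45
    = 72.066 + 11.088 + 35.450 = 118.604

118.60 g/mol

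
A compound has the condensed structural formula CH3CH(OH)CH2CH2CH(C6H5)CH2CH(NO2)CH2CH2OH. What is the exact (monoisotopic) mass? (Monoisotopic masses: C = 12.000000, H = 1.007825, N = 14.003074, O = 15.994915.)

Atom tally by fragment:
  CH3 → C:1 H:3
  CH(OH) → C:1 H:2 O:1
  CH2 → C:1 H:2
  CH2 → C:1 H:2
  CH(C6H5) → C:7 H:6
  CH2 → C:1 H:2
  CH(NO2) → C:1 H:1 N:1 O:2
  CH2CH2OH → C:2 H:5 O:1
Element totals:
  C: 15
  H: 23
  N: 1
  O: 4
Molecular formula: C15H23NO4.
  M = 15(12.0) + 23(1.007825) + 14.003074 + 4(15.994915)
    = 180.000000 + 23.179975 + 14.003074 + 63.979660 = 281.162709

281.1627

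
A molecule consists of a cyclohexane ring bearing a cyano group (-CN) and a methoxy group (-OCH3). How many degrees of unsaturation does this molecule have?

3

Atom tally by fragment:
  cyclohexane ring core → C:6 H:12
  (− 2 ring H displaced by substituents)
  + CN → C:1 N:1
  + OCH3 → C:1 H:3 O:1
Element totals:
  C: 8
  H: 13
  N: 1
  O: 1
Molecular formula: C8H13NO.
DoU = (2C + 2 + N − H − X) / 2 = (2·8 + 2 + 1 − 13 − 0) / 2 = 3.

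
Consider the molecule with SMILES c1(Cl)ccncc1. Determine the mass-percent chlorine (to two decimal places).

Atom tally by fragment:
  pyridine ring core → C:5 H:5 N:1
  (− 1 ring H displaced by substituents)
  + Cl → Cl:1
Element totals:
  C: 5
  H: 4
  Cl: 1
  N: 1
Molecular formula: C5H4ClN.
Molar mass = 113.544 g/mol.
Mass from Cl: 1 × 35.45 = 35.450 g/mol.
%Cl = 35.450 / 113.544 × 100 = 31.22%.

31.22%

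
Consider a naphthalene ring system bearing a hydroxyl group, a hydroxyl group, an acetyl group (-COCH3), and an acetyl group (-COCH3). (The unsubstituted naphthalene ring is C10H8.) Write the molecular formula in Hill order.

Atom tally by fragment:
  naphthalene ring system core → C:10 H:8
  (− 4 ring H displaced by substituents)
  + OH → O:1 H:1
  + OH → O:1 H:1
  + COCH3 → C:2 H:3 O:1
  + COCH3 → C:2 H:3 O:1
Element totals:
  C: 14
  H: 12
  O: 4

C14H12O4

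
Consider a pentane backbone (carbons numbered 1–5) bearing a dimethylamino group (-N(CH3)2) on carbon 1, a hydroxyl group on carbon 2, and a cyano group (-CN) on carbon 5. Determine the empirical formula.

C8H16N2O

Atom tally by fragment:
  (CH3)2NCH2 → C:3 H:8 N:1
  CH(OH) → C:1 H:2 O:1
  CH2 → C:1 H:2
  CH2 → C:1 H:2
  CH2CN → C:2 H:2 N:1
Element totals:
  C: 8
  H: 16
  N: 2
  O: 1
Molecular formula: C8H16N2O.
gcd of subscripts (8, 16, 2, 1) = 1, so the empirical formula equals the molecular formula.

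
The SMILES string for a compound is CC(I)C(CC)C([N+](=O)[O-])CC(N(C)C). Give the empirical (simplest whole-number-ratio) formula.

Atom tally by fragment:
  CH3 → C:1 H:3
  CH(I) → C:1 H:1 I:1
  CH(C2H5) → C:3 H:6
  CH(NO2) → C:1 H:1 N:1 O:2
  CH2 → C:1 H:2
  CH2N(CH3)2 → C:3 H:8 N:1
Element totals:
  C: 10
  H: 21
  I: 1
  N: 2
  O: 2
Molecular formula: C10H21IN2O2.
gcd of subscripts (10, 21, 1, 2, 2) = 1, so the empirical formula equals the molecular formula.

C10H21IN2O2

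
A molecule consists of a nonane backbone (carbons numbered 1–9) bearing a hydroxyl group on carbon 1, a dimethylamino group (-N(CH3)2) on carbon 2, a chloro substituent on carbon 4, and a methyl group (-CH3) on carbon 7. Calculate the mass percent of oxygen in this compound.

Atom tally by fragment:
  HOCH2 → C:1 H:3 O:1
  CH(N(CH3)2) → C:3 H:7 N:1
  CH2 → C:1 H:2
  CH(Cl) → C:1 H:1 Cl:1
  CH2 → C:1 H:2
  CH2 → C:1 H:2
  CH(CH3) → C:2 H:4
  CH2 → C:1 H:2
  CH3 → C:1 H:3
Element totals:
  C: 12
  H: 26
  Cl: 1
  N: 1
  O: 1
Molecular formula: C12H26ClNO.
Molar mass = 235.796 g/mol.
Mass from O: 1 × 15.999 = 15.999 g/mol.
%O = 15.999 / 235.796 × 100 = 6.79%.

6.79%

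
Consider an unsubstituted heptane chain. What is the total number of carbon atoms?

7

Atom tally by fragment:
  CH3 → C:1 H:3
  CH2 → C:1 H:2
  CH2 → C:1 H:2
  CH2 → C:1 H:2
  CH2 → C:1 H:2
  CH2 → C:1 H:2
  CH3 → C:1 H:3
Element totals:
  C: 7
  H: 16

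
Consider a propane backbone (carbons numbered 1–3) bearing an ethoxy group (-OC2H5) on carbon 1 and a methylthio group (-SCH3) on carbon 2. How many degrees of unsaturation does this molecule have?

Atom tally by fragment:
  C2H5OCH2 → C:3 H:7 O:1
  CH(SCH3) → C:2 H:4 S:1
  CH3 → C:1 H:3
Element totals:
  C: 6
  H: 14
  O: 1
  S: 1
Molecular formula: C6H14OS.
DoU = (2C + 2 + N − H − X) / 2 = (2·6 + 2 + 0 − 14 − 0) / 2 = 0.

0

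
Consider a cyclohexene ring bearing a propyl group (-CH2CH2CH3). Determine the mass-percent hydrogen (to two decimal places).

Atom tally by fragment:
  cyclohexene ring core → C:6 H:10
  (− 1 ring H displaced by substituents)
  + CH2CH2CH3 → C:3 H:7
Element totals:
  C: 9
  H: 16
Molecular formula: C9H16.
Molar mass = 124.227 g/mol.
Mass from H: 16 × 1.008 = 16.128 g/mol.
%H = 16.128 / 124.227 × 100 = 12.98%.

12.98%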